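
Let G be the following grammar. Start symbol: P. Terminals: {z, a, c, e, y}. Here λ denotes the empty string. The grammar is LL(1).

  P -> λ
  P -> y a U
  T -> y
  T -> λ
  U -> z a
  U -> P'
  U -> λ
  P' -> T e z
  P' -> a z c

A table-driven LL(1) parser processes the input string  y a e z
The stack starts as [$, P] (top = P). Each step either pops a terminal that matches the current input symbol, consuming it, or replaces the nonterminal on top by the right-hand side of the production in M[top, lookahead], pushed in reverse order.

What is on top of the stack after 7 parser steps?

z

step 1: stack=$ P  input=y a e z $  — expand P -> y a U
step 2: stack=$ U a y  input=y a e z $  — match y
step 3: stack=$ U a  input=a e z $  — match a
step 4: stack=$ U  input=e z $  — expand U -> P'
step 5: stack=$ P'  input=e z $  — expand P' -> T e z
step 6: stack=$ z e T  input=e z $  — expand T -> λ
step 7: stack=$ z e  input=e z $  — match e
Stack after step 7: $ z (top = z).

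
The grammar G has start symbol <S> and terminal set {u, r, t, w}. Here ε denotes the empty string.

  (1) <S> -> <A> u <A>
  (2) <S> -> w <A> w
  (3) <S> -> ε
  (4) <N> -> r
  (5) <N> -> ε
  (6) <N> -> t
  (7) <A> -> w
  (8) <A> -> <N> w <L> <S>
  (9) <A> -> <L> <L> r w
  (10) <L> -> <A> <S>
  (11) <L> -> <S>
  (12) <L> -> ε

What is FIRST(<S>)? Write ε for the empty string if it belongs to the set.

{ε, r, t, w}

FIRST(<N>): from <N>->r we get {r}; from <N>->ε we get {ε}; from <N>->t we get {t}. So FIRST(<N>) = {ε, r, t}.
FIRST(<S>): from <S>-><A> u <A> we get {r, t, w}; from <S>->w <A> w we get {w}; from <S>->ε we get {ε}. So FIRST(<S>) = {ε, r, t, w}.
FIRST(<A>): from <A>->w we get {w}; from <A>-><N> w <L> <S> we get {r, t, w}; from <A>-><L> <L> r w we get {r, t, w}. So FIRST(<A>) = {r, t, w}.
FIRST(<L>): from <L>-><A> <S> we get {r, t, w}; from <L>-><S> we get {ε, r, t, w}; from <L>->ε we get {ε}. So FIRST(<L>) = {ε, r, t, w}.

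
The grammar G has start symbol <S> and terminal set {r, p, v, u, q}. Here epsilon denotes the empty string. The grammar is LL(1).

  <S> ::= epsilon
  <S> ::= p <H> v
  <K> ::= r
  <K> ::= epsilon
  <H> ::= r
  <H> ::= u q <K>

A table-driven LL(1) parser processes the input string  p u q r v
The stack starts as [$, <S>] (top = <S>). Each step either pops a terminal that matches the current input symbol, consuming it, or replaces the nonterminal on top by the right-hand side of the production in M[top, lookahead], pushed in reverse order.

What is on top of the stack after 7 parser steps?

     Stack        Input        Action
  1  $ <S>        p u q r v $  expand <S> ::= p <H> v
  2  $ v <H> p    p u q r v $  match p
  3  $ v <H>      u q r v $    expand <H> ::= u q <K>
  4  $ v <K> q u  u q r v $    match u
  5  $ v <K> q    q r v $      match q
  6  $ v <K>      r v $        expand <K> ::= r
  7  $ v r        r v $        match r
Stack after step 7: $ v (top = v).

v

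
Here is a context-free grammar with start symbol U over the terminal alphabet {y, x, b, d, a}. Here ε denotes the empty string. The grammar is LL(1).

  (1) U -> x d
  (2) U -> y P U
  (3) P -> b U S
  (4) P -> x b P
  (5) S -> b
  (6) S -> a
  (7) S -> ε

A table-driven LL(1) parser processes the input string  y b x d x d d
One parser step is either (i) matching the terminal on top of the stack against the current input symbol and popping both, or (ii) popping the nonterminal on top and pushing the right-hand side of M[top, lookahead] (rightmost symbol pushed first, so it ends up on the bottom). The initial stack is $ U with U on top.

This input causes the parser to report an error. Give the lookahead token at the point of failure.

d

step 1: stack=$ U  input=y b x d x d d $  — expand U -> y P U
step 2: stack=$ U P y  input=y b x d x d d $  — match y
step 3: stack=$ U P  input=b x d x d d $  — expand P -> b U S
step 4: stack=$ U S U b  input=b x d x d d $  — match b
step 5: stack=$ U S U  input=x d x d d $  — expand U -> x d
step 6: stack=$ U S d x  input=x d x d d $  — match x
step 7: stack=$ U S d  input=d x d d $  — match d
step 8: stack=$ U S  input=x d d $  — expand S -> ε
step 9: stack=$ U  input=x d d $  — expand U -> x d
step 10: stack=$ d x  input=x d d $  — match x
step 11: stack=$ d  input=d d $  — match d
step 12: stack=$  input=d $  — error: stack empty but input remains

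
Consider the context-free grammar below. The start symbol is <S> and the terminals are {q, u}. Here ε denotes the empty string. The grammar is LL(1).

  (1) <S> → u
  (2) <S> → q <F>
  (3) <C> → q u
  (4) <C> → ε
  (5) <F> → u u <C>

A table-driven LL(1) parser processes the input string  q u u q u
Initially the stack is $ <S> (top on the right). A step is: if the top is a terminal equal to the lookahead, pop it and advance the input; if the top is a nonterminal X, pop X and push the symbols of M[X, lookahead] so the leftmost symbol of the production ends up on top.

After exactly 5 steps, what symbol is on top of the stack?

step 1: stack=$ <S>  input=q u u q u $  — expand <S> → q <F>
step 2: stack=$ <F> q  input=q u u q u $  — match q
step 3: stack=$ <F>  input=u u q u $  — expand <F> → u u <C>
step 4: stack=$ <C> u u  input=u u q u $  — match u
step 5: stack=$ <C> u  input=u q u $  — match u
Stack after step 5: $ <C> (top = <C>).

<C>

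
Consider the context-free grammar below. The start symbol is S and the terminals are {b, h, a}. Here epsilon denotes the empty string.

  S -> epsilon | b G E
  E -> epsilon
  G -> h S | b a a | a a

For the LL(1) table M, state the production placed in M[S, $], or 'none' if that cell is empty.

S -> epsilon

FIRST(S) = {epsilon, b}
FIRST(E) = {epsilon}
FIRST(G) = {a, b, h}
FOLLOW(S) includes $ since S is the start symbol.
FOLLOW(S): in G->h S, the suffix after S is empty, so FOLLOW(S) ⊇ FOLLOW(G) = {$}. Thus FOLLOW(S) = {$}.
FOLLOW(G): in S->b G E, G is followed by E with FIRST {epsilon}; in S->b G E, the suffix after G is nullable, so FOLLOW(G) ⊇ FOLLOW(S) = {$}. Thus FOLLOW(G) = {$}.
For S -> epsilon: FIRST(epsilon) = {epsilon}, so it goes in M[S, t] for t ∈ {}; since epsilon ∈ FIRST, also for every t ∈ FOLLOW(S) = {$}.
For S -> b G E: FIRST(b G E) = {b}, so it goes in M[S, t] for t ∈ {b}.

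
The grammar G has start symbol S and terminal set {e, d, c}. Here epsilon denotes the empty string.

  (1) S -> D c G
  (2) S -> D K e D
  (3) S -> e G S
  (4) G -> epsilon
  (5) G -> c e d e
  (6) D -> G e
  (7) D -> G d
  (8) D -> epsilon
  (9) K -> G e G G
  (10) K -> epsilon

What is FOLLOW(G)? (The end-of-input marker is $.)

FIRST(G): from G->epsilon we get {epsilon}; from G->c e d e we get {c}. So FIRST(G) = {epsilon, c}.
FIRST(D): from D->G e we get {c, e}; from D->G d we get {c, d}; from D->epsilon we get {epsilon}. So FIRST(D) = {epsilon, c, d, e}.
FIRST(K): from K->G e G G we get {c, e}; from K->epsilon we get {epsilon}. So FIRST(K) = {epsilon, c, e}.
FIRST(S): from S->D c G we get {c, d, e}; from S->D K e D we get {c, d, e}; from S->e G S we get {e}. So FIRST(S) = {c, d, e}.
FOLLOW(S) includes $ since S is the start symbol.
FOLLOW(S): in S->e G S, the suffix after S is empty (adds nothing new). Thus FOLLOW(S) = {$}.
FOLLOW(D): in S->D c G, D is followed by c G with FIRST {c}; in S->D K e D (occurrence 1), D is followed by K e D with FIRST {c, e}; in S->D K e D (occurrence 2), the suffix after D is empty, so FOLLOW(D) ⊇ FOLLOW(S) = {$}. Thus FOLLOW(D) = {$, c, e}.
FOLLOW(K): in S->D K e D, K is followed by e D with FIRST {e}. Thus FOLLOW(K) = {e}.
FOLLOW(G): in S->D c G, the suffix after G is empty, so FOLLOW(G) ⊇ FOLLOW(S) = {$}; in S->e G S, G is followed by S with FIRST {c, d, e}; in D->G e, G is followed by e with FIRST {e}; in D->G d, G is followed by d with FIRST {d}; in K->G e G G (occurrence 1), G is followed by e G G with FIRST {e}; in K->G e G G (occurrence 2), G is followed by G with FIRST {epsilon, c}; in K->G e G G (occurrence 2), the suffix after G is nullable, so FOLLOW(G) ⊇ FOLLOW(K) = {e}; in K->G e G G (occurrence 3), the suffix after G is empty, so FOLLOW(G) ⊇ FOLLOW(K) = {e}. Thus FOLLOW(G) = {$, c, d, e}.

{$, c, d, e}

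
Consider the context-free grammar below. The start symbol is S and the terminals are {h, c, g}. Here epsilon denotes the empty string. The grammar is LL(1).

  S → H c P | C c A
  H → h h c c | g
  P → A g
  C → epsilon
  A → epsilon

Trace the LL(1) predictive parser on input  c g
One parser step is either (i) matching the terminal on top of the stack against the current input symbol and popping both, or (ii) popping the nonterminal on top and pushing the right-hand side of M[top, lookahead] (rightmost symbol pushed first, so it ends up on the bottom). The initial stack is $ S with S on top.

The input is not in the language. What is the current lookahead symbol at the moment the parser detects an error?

step 1: stack=$ S  input=c g $  — expand S → C c A
step 2: stack=$ A c C  input=c g $  — expand C → epsilon
step 3: stack=$ A c  input=c g $  — match c
step 4: stack=$ A  input=g $  — expand A → epsilon
step 5: stack=$  input=g $  — error: stack empty but input remains

g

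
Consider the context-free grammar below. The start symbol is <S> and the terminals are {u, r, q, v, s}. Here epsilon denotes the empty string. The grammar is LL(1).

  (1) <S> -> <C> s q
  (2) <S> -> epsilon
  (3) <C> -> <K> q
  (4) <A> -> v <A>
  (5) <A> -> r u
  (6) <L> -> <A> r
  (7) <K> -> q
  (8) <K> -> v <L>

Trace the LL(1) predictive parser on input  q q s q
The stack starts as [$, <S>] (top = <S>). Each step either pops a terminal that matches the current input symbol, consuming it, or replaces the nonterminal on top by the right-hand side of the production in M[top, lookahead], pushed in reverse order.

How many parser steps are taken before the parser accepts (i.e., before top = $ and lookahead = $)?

7

     Stack        Input      Action
  1  $ <S>        q q s q $  expand <S> -> <C> s q
  2  $ q s <C>    q q s q $  expand <C> -> <K> q
  3  $ q s q <K>  q q s q $  expand <K> -> q
  4  $ q s q q    q q s q $  match q
  5  $ q s q      q s q $    match q
  6  $ q s        s q $      match s
  7  $ q          q $        match q
Accept reached after 7 steps.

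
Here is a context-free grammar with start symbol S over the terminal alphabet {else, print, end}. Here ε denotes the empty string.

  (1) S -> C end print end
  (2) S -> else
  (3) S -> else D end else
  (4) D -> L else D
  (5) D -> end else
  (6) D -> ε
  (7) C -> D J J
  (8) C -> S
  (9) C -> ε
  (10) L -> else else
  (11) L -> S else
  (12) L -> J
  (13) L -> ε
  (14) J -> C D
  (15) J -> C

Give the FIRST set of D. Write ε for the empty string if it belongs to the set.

FIRST(S): from S->C end print end we get {else, end}; from S->else we get {else}; from S->else D end else we get {else}. So FIRST(S) = {else, end}.
FIRST(D): from D->L else D we get {else, end}; from D->end else we get {end}; from D->ε we get {ε}. So FIRST(D) = {ε, else, end}.
FIRST(C): from C->D J J we get {ε, else, end}; from C->S we get {else, end}; from C->ε we get {ε}. So FIRST(C) = {ε, else, end}.
FIRST(J): from J->C D we get {ε, else, end}; from J->C we get {ε, else, end}. So FIRST(J) = {ε, else, end}.
FIRST(L): from L->else else we get {else}; from L->S else we get {else, end}; from L->J we get {ε, else, end}; from L->ε we get {ε}. So FIRST(L) = {ε, else, end}.

{ε, else, end}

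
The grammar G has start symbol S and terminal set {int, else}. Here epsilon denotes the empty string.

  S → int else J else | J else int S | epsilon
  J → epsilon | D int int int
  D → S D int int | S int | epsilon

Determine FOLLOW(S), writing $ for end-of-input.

{$, else, int}

FIRST(S): from S→int else J else we get {int}; from S→J else int S we get {else, int}; from S→epsilon we get {epsilon}. So FIRST(S) = {epsilon, else, int}.
FIRST(D): from D→S D int int we get {else, int}; from D→S int we get {else, int}; from D→epsilon we get {epsilon}. So FIRST(D) = {epsilon, else, int}.
FIRST(J): from J→epsilon we get {epsilon}; from J→D int int int we get {else, int}. So FIRST(J) = {epsilon, else, int}.
FOLLOW(S) includes $ since S is the start symbol.
FOLLOW(S): in S→J else int S, the suffix after S is empty (adds nothing new); in D→S D int int, S is followed by D int int with FIRST {else, int}; in D→S int, S is followed by int with FIRST {int}. Thus FOLLOW(S) = {$, else, int}.
FOLLOW(J): in S→int else J else, J is followed by else with FIRST {else}; in S→J else int S, J is followed by else int S with FIRST {else}. Thus FOLLOW(J) = {else}.
FOLLOW(D): in J→D int int int, D is followed by int int int with FIRST {int}; in D→S D int int, D is followed by int int with FIRST {int}. Thus FOLLOW(D) = {int}.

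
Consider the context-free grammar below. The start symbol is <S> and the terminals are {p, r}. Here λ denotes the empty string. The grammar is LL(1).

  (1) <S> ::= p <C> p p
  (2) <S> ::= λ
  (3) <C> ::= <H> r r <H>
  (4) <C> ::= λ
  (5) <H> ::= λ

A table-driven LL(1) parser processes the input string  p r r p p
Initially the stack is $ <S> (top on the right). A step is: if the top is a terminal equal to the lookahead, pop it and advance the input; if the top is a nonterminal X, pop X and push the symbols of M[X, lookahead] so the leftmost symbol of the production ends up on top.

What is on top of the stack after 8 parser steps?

step 1: stack=$ <S>  input=p r r p p $  — expand <S> ::= p <C> p p
step 2: stack=$ p p <C> p  input=p r r p p $  — match p
step 3: stack=$ p p <C>  input=r r p p $  — expand <C> ::= <H> r r <H>
step 4: stack=$ p p <H> r r <H>  input=r r p p $  — expand <H> ::= λ
step 5: stack=$ p p <H> r r  input=r r p p $  — match r
step 6: stack=$ p p <H> r  input=r p p $  — match r
step 7: stack=$ p p <H>  input=p p $  — expand <H> ::= λ
step 8: stack=$ p p  input=p p $  — match p
Stack after step 8: $ p (top = p).

p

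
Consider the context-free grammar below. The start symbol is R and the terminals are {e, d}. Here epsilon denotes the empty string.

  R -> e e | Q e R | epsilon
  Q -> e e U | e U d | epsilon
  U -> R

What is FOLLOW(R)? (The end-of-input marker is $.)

FIRST(Q): from Q->e e U we get {e}; from Q->e U d we get {e}; from Q->epsilon we get {epsilon}. So FIRST(Q) = {epsilon, e}.
FIRST(R): from R->e e we get {e}; from R->Q e R we get {e}; from R->epsilon we get {epsilon}. So FIRST(R) = {epsilon, e}.
FIRST(U): from U->R we get {epsilon, e}. So FIRST(U) = {epsilon, e}.
FOLLOW(R) includes $ since R is the start symbol.
FOLLOW(Q): in R->Q e R, Q is followed by e R with FIRST {e}. Thus FOLLOW(Q) = {e}.
FOLLOW(U): in Q->e e U, the suffix after U is empty, so FOLLOW(U) ⊇ FOLLOW(Q) = {e}; in Q->e U d, U is followed by d with FIRST {d}. Thus FOLLOW(U) = {d, e}.
FOLLOW(R): in R->Q e R, the suffix after R is empty (adds nothing new); in U->R, the suffix after R is empty, so FOLLOW(R) ⊇ FOLLOW(U) = {d, e}. Thus FOLLOW(R) = {$, d, e}.

{$, d, e}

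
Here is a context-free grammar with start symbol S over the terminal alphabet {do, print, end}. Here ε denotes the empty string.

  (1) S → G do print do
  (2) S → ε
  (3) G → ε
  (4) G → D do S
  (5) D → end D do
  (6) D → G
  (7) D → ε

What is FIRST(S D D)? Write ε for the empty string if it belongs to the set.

{ε, do, end}

FIRST(S) = {ε, do, end}  (via G do print do)
FIRST(G) = {ε, do, end}  (via D do S)
FIRST(D) = {ε, do, end}  (via G)
FIRST(S D D): take FIRST of each symbol in turn, carrying on past any symbol whose FIRST contains ε; result {ε, do, end}.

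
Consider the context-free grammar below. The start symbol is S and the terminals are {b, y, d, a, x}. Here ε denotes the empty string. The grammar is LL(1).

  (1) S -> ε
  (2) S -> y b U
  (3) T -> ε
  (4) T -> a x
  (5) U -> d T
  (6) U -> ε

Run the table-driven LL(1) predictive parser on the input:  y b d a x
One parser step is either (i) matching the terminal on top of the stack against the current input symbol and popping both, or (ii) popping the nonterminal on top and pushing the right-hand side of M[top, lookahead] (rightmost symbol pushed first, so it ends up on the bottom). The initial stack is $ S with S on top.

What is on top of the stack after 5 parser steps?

T

     Stack    Input        Action
  1  $ S      y b d a x $  expand S -> y b U
  2  $ U b y  y b d a x $  match y
  3  $ U b    b d a x $    match b
  4  $ U      d a x $      expand U -> d T
  5  $ T d    d a x $      match d
Stack after step 5: $ T (top = T).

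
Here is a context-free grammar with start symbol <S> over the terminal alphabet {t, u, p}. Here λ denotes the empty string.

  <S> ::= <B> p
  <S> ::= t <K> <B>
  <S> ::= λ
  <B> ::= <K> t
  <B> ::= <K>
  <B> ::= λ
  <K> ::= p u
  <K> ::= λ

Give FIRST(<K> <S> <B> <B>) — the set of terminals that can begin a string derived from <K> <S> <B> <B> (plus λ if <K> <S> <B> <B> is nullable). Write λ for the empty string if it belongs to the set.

{λ, p, t}

FIRST(<K>): from <K>::=p u we get {p}; from <K>::=λ we get {λ}. So FIRST(<K>) = {λ, p}.
FIRST(<B>): from <B>::=<K> t we get {p, t}; from <B>::=<K> we get {λ, p}; from <B>::=λ we get {λ}. So FIRST(<B>) = {λ, p, t}.
FIRST(<S>): from <S>::=<B> p we get {p, t}; from <S>::=t <K> <B> we get {t}; from <S>::=λ we get {λ}. So FIRST(<S>) = {λ, p, t}.
FIRST(<K> <S> <B> <B>): take FIRST of each symbol in turn, carrying on past any symbol whose FIRST contains λ; result {λ, p, t}.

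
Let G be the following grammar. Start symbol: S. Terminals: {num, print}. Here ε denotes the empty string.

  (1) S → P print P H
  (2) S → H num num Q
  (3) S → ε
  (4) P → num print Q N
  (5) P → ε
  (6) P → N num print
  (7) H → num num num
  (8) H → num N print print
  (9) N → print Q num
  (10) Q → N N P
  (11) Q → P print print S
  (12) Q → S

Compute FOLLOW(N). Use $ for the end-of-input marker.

FIRST(H) = {num}
FIRST(N) = {print}
FIRST(P) = {ε, num, print}  (via N num print)
FIRST(S) = {ε, num, print}  (via P print P H, H num num Q)
FIRST(Q) = {ε, num, print}  (via N N P, P print print S, S)
FOLLOW(S) includes $ since S is the start symbol.
FOLLOW(S): in Q→P print print S, the suffix after S is empty, so FOLLOW(S) ⊇ FOLLOW(Q) = {$, num, print}; in Q→S, the suffix after S is empty, so FOLLOW(S) ⊇ FOLLOW(Q) = {$, num, print}. Thus FOLLOW(S) = {$, num, print}.
FOLLOW(H): in S→P print P H, the suffix after H is empty, so FOLLOW(H) ⊇ FOLLOW(S) = {$, num, print}; in S→H num num Q, H is followed by num num Q with FIRST {num}. Thus FOLLOW(H) = {$, num, print}.
FOLLOW(Q): in S→H num num Q, the suffix after Q is empty, so FOLLOW(Q) ⊇ FOLLOW(S) = {$, num, print}; in P→num print Q N, Q is followed by N with FIRST {print}; in N→print Q num, Q is followed by num with FIRST {num}. Thus FOLLOW(Q) = {$, num, print}.
FOLLOW(P): in S→P print P H (occurrence 1), P is followed by print P H with FIRST {print}; in S→P print P H (occurrence 2), P is followed by H with FIRST {num}; in Q→N N P, the suffix after P is empty, so FOLLOW(P) ⊇ FOLLOW(Q) = {$, num, print}; in Q→P print print S, P is followed by print print S with FIRST {print}. Thus FOLLOW(P) = {$, num, print}.
FOLLOW(N): in P→num print Q N, the suffix after N is empty, so FOLLOW(N) ⊇ FOLLOW(P) = {$, num, print}; in P→N num print, N is followed by num print with FIRST {num}; in H→num N print print, N is followed by print print with FIRST {print}; in Q→N N P (occurrence 1), N is followed by N P with FIRST {print}; in Q→N N P (occurrence 2), N is followed by P with FIRST {ε, num, print}; in Q→N N P (occurrence 2), the suffix after N is nullable, so FOLLOW(N) ⊇ FOLLOW(Q) = {$, num, print}. Thus FOLLOW(N) = {$, num, print}.

{$, num, print}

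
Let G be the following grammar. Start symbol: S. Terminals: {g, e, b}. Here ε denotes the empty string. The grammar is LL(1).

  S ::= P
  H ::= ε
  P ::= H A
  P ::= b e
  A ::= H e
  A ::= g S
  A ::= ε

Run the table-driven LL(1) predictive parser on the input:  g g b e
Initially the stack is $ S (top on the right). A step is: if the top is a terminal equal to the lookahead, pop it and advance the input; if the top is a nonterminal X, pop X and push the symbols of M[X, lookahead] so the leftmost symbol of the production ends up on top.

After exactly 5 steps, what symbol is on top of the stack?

     Stack  Input      Action
  1  $ S    g g b e $  expand S ::= P
  2  $ P    g g b e $  expand P ::= H A
  3  $ A H  g g b e $  expand H ::= ε
  4  $ A    g g b e $  expand A ::= g S
  5  $ S g  g g b e $  match g
Stack after step 5: $ S (top = S).

S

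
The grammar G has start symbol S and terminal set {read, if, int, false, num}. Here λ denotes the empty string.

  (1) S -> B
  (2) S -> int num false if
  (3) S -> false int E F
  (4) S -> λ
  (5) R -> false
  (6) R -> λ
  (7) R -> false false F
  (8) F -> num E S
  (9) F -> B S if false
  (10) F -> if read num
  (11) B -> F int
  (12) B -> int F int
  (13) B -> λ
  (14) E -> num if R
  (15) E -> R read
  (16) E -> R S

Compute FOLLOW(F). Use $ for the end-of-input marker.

{$, false, if, int, num, read}

FIRST(R) = {λ, false}
FIRST(S) = {λ, false, if, int, num}  (via B)
FIRST(E) = {λ, false, if, int, num, read}  (via R read, R S)
FIRST(F) = {false, if, int, num}  (via B S if false)
FIRST(B) = {λ, false, if, int, num}  (via F int)
FOLLOW(S) includes $ since S is the start symbol.
FOLLOW(S): in F->num E S, the suffix after S is empty, so FOLLOW(S) ⊇ FOLLOW(F) = {$, false, if, int, num, read}; in F->B S if false, S is followed by if false with FIRST {if}; in E->R S, the suffix after S is empty, so FOLLOW(S) ⊇ FOLLOW(E) = {$, false, if, int, num, read}. Thus FOLLOW(S) = {$, false, if, int, num, read}.
FOLLOW(B): in S->B, the suffix after B is empty, so FOLLOW(B) ⊇ FOLLOW(S) = {$, false, if, int, num, read}; in F->B S if false, B is followed by S if false with FIRST {false, if, int, num}. Thus FOLLOW(B) = {$, false, if, int, num, read}.
FOLLOW(R): in E->num if R, the suffix after R is empty, so FOLLOW(R) ⊇ FOLLOW(E) = {$, false, if, int, num, read}; in E->R read, R is followed by read with FIRST {read}; in E->R S, R is followed by S with FIRST {λ, false, if, int, num}; in E->R S, the suffix after R is nullable, so FOLLOW(R) ⊇ FOLLOW(E) = {$, false, if, int, num, read}. Thus FOLLOW(R) = {$, false, if, int, num, read}.
FOLLOW(F): in S->false int E F, the suffix after F is empty, so FOLLOW(F) ⊇ FOLLOW(S) = {$, false, if, int, num, read}; in R->false false F, the suffix after F is empty, so FOLLOW(F) ⊇ FOLLOW(R) = {$, false, if, int, num, read}; in B->F int, F is followed by int with FIRST {int}; in B->int F int, F is followed by int with FIRST {int}. Thus FOLLOW(F) = {$, false, if, int, num, read}.
FOLLOW(E): in S->false int E F, E is followed by F with FIRST {false, if, int, num}; in F->num E S, E is followed by S with FIRST {λ, false, if, int, num}; in F->num E S, the suffix after E is nullable, so FOLLOW(E) ⊇ FOLLOW(F) = {$, false, if, int, num, read}. Thus FOLLOW(E) = {$, false, if, int, num, read}.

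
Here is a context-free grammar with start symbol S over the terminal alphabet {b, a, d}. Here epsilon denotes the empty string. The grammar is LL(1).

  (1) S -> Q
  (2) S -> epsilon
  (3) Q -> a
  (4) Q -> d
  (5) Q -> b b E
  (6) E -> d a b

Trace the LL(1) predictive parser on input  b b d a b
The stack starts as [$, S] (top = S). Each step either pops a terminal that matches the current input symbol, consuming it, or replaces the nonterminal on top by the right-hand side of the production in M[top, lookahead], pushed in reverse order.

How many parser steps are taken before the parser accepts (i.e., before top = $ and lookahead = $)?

step 1: stack=$ S  input=b b d a b $  — expand S -> Q
step 2: stack=$ Q  input=b b d a b $  — expand Q -> b b E
step 3: stack=$ E b b  input=b b d a b $  — match b
step 4: stack=$ E b  input=b d a b $  — match b
step 5: stack=$ E  input=d a b $  — expand E -> d a b
step 6: stack=$ b a d  input=d a b $  — match d
step 7: stack=$ b a  input=a b $  — match a
step 8: stack=$ b  input=b $  — match b
Accept reached after 8 steps.

8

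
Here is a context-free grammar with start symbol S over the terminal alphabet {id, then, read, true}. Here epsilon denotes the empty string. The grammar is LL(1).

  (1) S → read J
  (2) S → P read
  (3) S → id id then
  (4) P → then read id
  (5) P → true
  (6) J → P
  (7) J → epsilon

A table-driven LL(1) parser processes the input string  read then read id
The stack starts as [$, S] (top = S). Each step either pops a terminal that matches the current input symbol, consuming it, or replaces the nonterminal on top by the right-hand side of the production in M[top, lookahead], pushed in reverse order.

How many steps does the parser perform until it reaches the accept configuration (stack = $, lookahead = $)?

7

step 1: stack=$ S  input=read then read id $  — expand S → read J
step 2: stack=$ J read  input=read then read id $  — match read
step 3: stack=$ J  input=then read id $  — expand J → P
step 4: stack=$ P  input=then read id $  — expand P → then read id
step 5: stack=$ id read then  input=then read id $  — match then
step 6: stack=$ id read  input=read id $  — match read
step 7: stack=$ id  input=id $  — match id
Accept reached after 7 steps.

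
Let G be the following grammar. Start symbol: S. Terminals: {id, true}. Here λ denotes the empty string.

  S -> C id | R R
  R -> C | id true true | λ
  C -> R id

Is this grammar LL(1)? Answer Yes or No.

No

FIRST(S) = {λ, id}
FIRST(R) = {λ, id}
FIRST(C) = {id}
FOLLOW(S) = {$}
FOLLOW(R) = {$, id}
FOLLOW(C) = {$, id}
Cell M[R, id] receives both R -> C and R -> id true true and R -> λ — the grammar is not LL(1).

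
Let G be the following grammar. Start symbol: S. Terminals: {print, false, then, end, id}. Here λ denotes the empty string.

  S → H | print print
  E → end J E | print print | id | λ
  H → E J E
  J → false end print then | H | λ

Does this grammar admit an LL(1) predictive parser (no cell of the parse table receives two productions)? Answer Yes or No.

FIRST(S) = {λ, end, false, id, print}
FIRST(E) = {λ, end, id, print}
FIRST(H) = {λ, end, false, id, print}
FIRST(J) = {λ, end, false, id, print}
FOLLOW(S) = {$}
FOLLOW(E) = {$, end, false, id, print}
FOLLOW(H) = {$, end, false, id, print}
FOLLOW(J) = {$, end, false, id, print}
Cell M[E, end] receives both E → end J E and E → λ — the grammar is not LL(1).

No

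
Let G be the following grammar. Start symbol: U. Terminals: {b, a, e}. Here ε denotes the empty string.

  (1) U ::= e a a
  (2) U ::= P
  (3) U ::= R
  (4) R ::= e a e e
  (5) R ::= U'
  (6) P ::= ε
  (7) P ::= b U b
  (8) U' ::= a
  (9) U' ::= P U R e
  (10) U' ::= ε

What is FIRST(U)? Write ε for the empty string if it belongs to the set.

FIRST(P) = {ε, b}
FIRST(U) = {ε, a, b, e}  (via P, R)
FIRST(R) = {ε, a, b, e}  (via U')
FIRST(U') = {ε, a, b, e}  (via P U R e)

{ε, a, b, e}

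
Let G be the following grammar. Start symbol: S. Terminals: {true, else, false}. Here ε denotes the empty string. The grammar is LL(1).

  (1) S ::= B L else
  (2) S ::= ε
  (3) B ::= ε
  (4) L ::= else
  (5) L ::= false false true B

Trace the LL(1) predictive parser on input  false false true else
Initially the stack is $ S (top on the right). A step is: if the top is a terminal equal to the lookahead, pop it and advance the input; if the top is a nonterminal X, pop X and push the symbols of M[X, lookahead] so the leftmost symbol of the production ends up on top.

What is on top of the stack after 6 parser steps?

step 1: stack=$ S  input=false false true else $  — expand S ::= B L else
step 2: stack=$ else L B  input=false false true else $  — expand B ::= ε
step 3: stack=$ else L  input=false false true else $  — expand L ::= false false true B
step 4: stack=$ else B true false false  input=false false true else $  — match false
step 5: stack=$ else B true false  input=false true else $  — match false
step 6: stack=$ else B true  input=true else $  — match true
Stack after step 6: $ else B (top = B).

B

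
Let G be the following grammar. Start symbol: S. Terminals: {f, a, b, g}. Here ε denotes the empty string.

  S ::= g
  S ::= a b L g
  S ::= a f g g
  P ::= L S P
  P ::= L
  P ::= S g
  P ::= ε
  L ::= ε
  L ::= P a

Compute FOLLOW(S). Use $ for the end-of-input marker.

FIRST(S): from S::=g we get {g}; from S::=a b L g we get {a}; from S::=a f g g we get {a}. So FIRST(S) = {a, g}.
FIRST(P): from P::=L S P we get {a, g}; from P::=L we get {ε, a, g}; from P::=S g we get {a, g}; from P::=ε we get {ε}. So FIRST(P) = {ε, a, g}.
FIRST(L): from L::=ε we get {ε}; from L::=P a we get {a, g}. So FIRST(L) = {ε, a, g}.
FOLLOW(S) includes $ since S is the start symbol.
FOLLOW(P): in P::=L S P, the suffix after P is empty (adds nothing new); in L::=P a, P is followed by a with FIRST {a}. Thus FOLLOW(P) = {a}.
FOLLOW(S): in P::=L S P, S is followed by P with FIRST {ε, a, g}; in P::=L S P, the suffix after S is nullable, so FOLLOW(S) ⊇ FOLLOW(P) = {a}; in P::=S g, S is followed by g with FIRST {g}. Thus FOLLOW(S) = {$, a, g}.
FOLLOW(L): in S::=a b L g, L is followed by g with FIRST {g}; in P::=L S P, L is followed by S P with FIRST {a, g}; in P::=L, the suffix after L is empty, so FOLLOW(L) ⊇ FOLLOW(P) = {a}. Thus FOLLOW(L) = {a, g}.

{$, a, g}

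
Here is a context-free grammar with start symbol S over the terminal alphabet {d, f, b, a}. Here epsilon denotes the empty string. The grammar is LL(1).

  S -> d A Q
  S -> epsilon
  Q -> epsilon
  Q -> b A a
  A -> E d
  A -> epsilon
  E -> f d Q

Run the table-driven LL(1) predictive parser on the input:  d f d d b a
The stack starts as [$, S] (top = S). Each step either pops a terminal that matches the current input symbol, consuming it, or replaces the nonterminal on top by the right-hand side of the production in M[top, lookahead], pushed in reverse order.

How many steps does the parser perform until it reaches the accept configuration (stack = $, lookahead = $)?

      Stack        Input          Action
   1  $ S          d f d d b a $  expand S -> d A Q
   2  $ Q A d      d f d d b a $  match d
   3  $ Q A        f d d b a $    expand A -> E d
   4  $ Q d E      f d d b a $    expand E -> f d Q
   5  $ Q d Q d f  f d d b a $    match f
   6  $ Q d Q d    d d b a $      match d
   7  $ Q d Q      d b a $        expand Q -> epsilon
   8  $ Q d        d b a $        match d
   9  $ Q          b a $          expand Q -> b A a
  10  $ a A b      b a $          match b
  11  $ a A        a $            expand A -> epsilon
  12  $ a          a $            match a
Accept reached after 12 steps.

12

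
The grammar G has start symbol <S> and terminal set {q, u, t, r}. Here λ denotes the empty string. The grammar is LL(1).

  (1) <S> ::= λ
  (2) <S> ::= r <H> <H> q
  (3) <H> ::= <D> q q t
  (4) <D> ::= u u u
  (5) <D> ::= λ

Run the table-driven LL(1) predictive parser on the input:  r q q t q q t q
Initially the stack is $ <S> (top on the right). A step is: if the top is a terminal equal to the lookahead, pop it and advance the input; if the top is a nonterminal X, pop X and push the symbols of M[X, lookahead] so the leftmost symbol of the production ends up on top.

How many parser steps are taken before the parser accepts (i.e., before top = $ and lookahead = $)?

13

step 1: stack=$ <S>  input=r q q t q q t q $  — expand <S> ::= r <H> <H> q
step 2: stack=$ q <H> <H> r  input=r q q t q q t q $  — match r
step 3: stack=$ q <H> <H>  input=q q t q q t q $  — expand <H> ::= <D> q q t
step 4: stack=$ q <H> t q q <D>  input=q q t q q t q $  — expand <D> ::= λ
step 5: stack=$ q <H> t q q  input=q q t q q t q $  — match q
step 6: stack=$ q <H> t q  input=q t q q t q $  — match q
step 7: stack=$ q <H> t  input=t q q t q $  — match t
step 8: stack=$ q <H>  input=q q t q $  — expand <H> ::= <D> q q t
step 9: stack=$ q t q q <D>  input=q q t q $  — expand <D> ::= λ
step 10: stack=$ q t q q  input=q q t q $  — match q
step 11: stack=$ q t q  input=q t q $  — match q
step 12: stack=$ q t  input=t q $  — match t
step 13: stack=$ q  input=q $  — match q
Accept reached after 13 steps.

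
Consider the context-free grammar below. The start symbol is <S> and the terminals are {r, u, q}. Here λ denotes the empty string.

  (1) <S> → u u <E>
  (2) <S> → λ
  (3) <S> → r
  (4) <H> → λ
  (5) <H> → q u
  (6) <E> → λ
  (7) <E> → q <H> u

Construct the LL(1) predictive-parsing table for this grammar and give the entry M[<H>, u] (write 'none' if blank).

FIRST(<S>) = {λ, r, u}
FIRST(<H>) = {λ, q}
FIRST(<E>) = {λ, q}
FOLLOW(<S>) includes $ since <S> is the start symbol.
FOLLOW(<H>): in <E>→q <H> u, <H> is followed by u with FIRST {u}. Thus FOLLOW(<H>) = {u}.
For <H> → λ: FIRST(λ) = {λ}, so it goes in M[<H>, t] for t ∈ {}; since λ ∈ FIRST, also for every t ∈ FOLLOW(<H>) = {u}.
For <H> → q u: FIRST(q u) = {q}, so it goes in M[<H>, t] for t ∈ {q}.

<H> → λ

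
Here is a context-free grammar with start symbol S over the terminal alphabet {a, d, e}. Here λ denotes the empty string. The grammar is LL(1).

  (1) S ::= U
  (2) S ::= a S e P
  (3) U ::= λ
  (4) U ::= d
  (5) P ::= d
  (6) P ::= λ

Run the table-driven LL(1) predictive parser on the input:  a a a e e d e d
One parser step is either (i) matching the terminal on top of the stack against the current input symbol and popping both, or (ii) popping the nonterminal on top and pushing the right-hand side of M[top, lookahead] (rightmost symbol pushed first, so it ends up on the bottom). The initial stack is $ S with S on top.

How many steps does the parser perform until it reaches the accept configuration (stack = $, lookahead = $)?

16

      Stack              Input              Action
   1  $ S                a a a e e d e d $  expand S ::= a S e P
   2  $ P e S a          a a a e e d e d $  match a
   3  $ P e S            a a e e d e d $    expand S ::= a S e P
   4  $ P e P e S a      a a e e d e d $    match a
   5  $ P e P e S        a e e d e d $      expand S ::= a S e P
   6  $ P e P e P e S a  a e e d e d $      match a
   7  $ P e P e P e S    e e d e d $        expand S ::= U
   8  $ P e P e P e U    e e d e d $        expand U ::= λ
   9  $ P e P e P e      e e d e d $        match e
  10  $ P e P e P        e d e d $          expand P ::= λ
  11  $ P e P e          e d e d $          match e
  12  $ P e P            d e d $            expand P ::= d
  13  $ P e d            d e d $            match d
  14  $ P e              e d $              match e
  15  $ P                d $                expand P ::= d
  16  $ d                d $                match d
Accept reached after 16 steps.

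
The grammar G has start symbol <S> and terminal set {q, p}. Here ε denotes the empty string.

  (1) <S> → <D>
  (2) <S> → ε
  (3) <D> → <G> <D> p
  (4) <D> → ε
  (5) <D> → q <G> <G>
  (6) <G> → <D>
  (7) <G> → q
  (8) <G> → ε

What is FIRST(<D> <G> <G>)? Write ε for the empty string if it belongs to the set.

FIRST(<S>): from <S>→<D> we get {ε, p, q}; from <S>→ε we get {ε}. So FIRST(<S>) = {ε, p, q}.
FIRST(<D>): from <D>→<G> <D> p we get {p, q}; from <D>→ε we get {ε}; from <D>→q <G> <G> we get {q}. So FIRST(<D>) = {ε, p, q}.
FIRST(<G>): from <G>→<D> we get {ε, p, q}; from <G>→q we get {q}; from <G>→ε we get {ε}. So FIRST(<G>) = {ε, p, q}.
FIRST(<D> <G> <G>): take FIRST of each symbol in turn, carrying on past any symbol whose FIRST contains ε; result {ε, p, q}.

{ε, p, q}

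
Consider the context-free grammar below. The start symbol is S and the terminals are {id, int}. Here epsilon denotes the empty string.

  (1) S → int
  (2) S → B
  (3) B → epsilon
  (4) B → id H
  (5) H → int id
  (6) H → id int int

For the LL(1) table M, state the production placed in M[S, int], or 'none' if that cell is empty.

FIRST(B) = {epsilon, id}
FIRST(H) = {id, int}
FIRST(S) = {epsilon, id, int}  (via B)
FOLLOW(S) includes $ since S is the start symbol.
FOLLOW(S): S appears on no right-hand side. Thus FOLLOW(S) = {$}.
For S → int: FIRST(int) = {int}, so it goes in M[S, t] for t ∈ {int}.
For S → B: FIRST(B) = {epsilon, id}, so it goes in M[S, t] for t ∈ {id}; since epsilon ∈ FIRST, also for every t ∈ FOLLOW(S) = {$}.

S → int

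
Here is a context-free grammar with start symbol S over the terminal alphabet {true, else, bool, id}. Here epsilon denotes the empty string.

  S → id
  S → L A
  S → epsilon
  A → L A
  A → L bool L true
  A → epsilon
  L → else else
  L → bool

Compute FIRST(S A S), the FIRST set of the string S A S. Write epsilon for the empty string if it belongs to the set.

{epsilon, bool, else, id}

FIRST(L) = {bool, else}
FIRST(S) = {epsilon, bool, else, id}  (via L A)
FIRST(A) = {epsilon, bool, else}  (via L A, L bool L true)
FIRST(S A S): take FIRST of each symbol in turn, carrying on past any symbol whose FIRST contains epsilon; result {epsilon, bool, else, id}.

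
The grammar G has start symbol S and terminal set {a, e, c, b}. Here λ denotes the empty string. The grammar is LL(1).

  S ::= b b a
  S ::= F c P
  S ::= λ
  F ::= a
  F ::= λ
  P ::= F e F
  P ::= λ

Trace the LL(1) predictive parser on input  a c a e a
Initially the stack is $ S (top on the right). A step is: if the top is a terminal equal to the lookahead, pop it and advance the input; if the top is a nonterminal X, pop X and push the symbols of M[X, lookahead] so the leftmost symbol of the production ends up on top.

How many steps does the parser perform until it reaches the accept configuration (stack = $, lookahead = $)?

step 1: stack=$ S  input=a c a e a $  — expand S ::= F c P
step 2: stack=$ P c F  input=a c a e a $  — expand F ::= a
step 3: stack=$ P c a  input=a c a e a $  — match a
step 4: stack=$ P c  input=c a e a $  — match c
step 5: stack=$ P  input=a e a $  — expand P ::= F e F
step 6: stack=$ F e F  input=a e a $  — expand F ::= a
step 7: stack=$ F e a  input=a e a $  — match a
step 8: stack=$ F e  input=e a $  — match e
step 9: stack=$ F  input=a $  — expand F ::= a
step 10: stack=$ a  input=a $  — match a
Accept reached after 10 steps.

10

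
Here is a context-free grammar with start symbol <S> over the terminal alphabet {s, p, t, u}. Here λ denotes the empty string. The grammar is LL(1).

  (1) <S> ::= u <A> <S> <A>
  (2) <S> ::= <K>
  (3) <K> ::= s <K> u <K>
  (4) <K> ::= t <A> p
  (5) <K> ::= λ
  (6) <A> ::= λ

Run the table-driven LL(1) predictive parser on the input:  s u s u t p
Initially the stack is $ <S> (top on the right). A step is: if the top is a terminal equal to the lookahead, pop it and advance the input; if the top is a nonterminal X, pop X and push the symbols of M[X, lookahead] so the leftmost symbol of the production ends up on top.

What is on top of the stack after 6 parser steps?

s

step 1: stack=$ <S>  input=s u s u t p $  — expand <S> ::= <K>
step 2: stack=$ <K>  input=s u s u t p $  — expand <K> ::= s <K> u <K>
step 3: stack=$ <K> u <K> s  input=s u s u t p $  — match s
step 4: stack=$ <K> u <K>  input=u s u t p $  — expand <K> ::= λ
step 5: stack=$ <K> u  input=u s u t p $  — match u
step 6: stack=$ <K>  input=s u t p $  — expand <K> ::= s <K> u <K>
Stack after step 6: $ <K> u <K> s (top = s).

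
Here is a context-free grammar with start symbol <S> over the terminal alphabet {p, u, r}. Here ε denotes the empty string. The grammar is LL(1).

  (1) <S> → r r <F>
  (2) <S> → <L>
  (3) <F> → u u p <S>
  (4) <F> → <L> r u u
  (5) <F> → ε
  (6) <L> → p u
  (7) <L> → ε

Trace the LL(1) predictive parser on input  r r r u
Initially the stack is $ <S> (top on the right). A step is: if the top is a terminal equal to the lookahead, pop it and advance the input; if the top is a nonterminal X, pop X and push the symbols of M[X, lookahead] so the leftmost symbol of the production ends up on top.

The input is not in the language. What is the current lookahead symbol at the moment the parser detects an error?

     Stack        Input      Action
  1  $ <S>        r r r u $  expand <S> → r r <F>
  2  $ <F> r r    r r r u $  match r
  3  $ <F> r      r r u $    match r
  4  $ <F>        r u $      expand <F> → <L> r u u
  5  $ u u r <L>  r u $      expand <L> → ε
  6  $ u u r      r u $      match r
  7  $ u u        u $        match u
  8  $ u          $          error: top is terminal u but lookahead is $

$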